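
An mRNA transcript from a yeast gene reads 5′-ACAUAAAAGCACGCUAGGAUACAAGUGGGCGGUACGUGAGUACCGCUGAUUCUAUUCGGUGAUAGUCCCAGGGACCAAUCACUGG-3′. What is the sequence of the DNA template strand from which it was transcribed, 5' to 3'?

Replace U with T to get the coding DNA strand: ACATAAAAGCACGCTAGGATACAAGTGGGCGGTACGTGAGTACCGCTGATTCTATTCGGTGATAGTCCCAGGGACCAATCACTGG. The template strand is its reverse complement (complement TGTATTTTCGTGCGATCCTATGTTCACCCGCCATGCACTCATGGCGACTAAGATAAGCCACTATCAGGGTCCCTGGTTAGTGACC, then reverse).

5′-CCAGTGATTGGTCCCTGGGACTATCACCGAATAGAATCAGCGGTACTCACGTACCGCCCACTTGTATCCTAGCGTGCTTTTATGT-3′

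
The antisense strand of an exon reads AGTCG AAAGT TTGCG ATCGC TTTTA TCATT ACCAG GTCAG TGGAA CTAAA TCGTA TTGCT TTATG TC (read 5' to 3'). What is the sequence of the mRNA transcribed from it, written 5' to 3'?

The mRNA has the sequence of the coding strand (reverse complement of the template) with T→U. Reverse complement of AGTCGAAAGTTTGCGATCGCTTTTATCATTACCAGGTCAGTGGAACTAAATCGTATTGCTTTATGTC is GACATAAAGCAATACGATTTAGTTCCACTGACCTGGTAATGATAAAAGCGATCGCAAACTTTCGACT; then T→U.

5'-GACAUAAAGCAAUACGAUUUAGUUCCACUGACCUGGUAAUGAUAAAAGCGAUCGCAAACUUUCGACU-3'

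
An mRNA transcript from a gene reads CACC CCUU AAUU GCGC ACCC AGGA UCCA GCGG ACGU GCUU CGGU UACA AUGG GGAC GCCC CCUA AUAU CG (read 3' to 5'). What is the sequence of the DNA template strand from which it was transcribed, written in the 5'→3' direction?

5′-GTGGGGAATTAACGCGTGGGTCCTAGGTCGCCTGCACGAAGCCAATGTTACCCCTGCGGGGGATTATAGC-3′

Written 5'→3' the mRNA is GCUAUAAUCCCCCGCAGGGGUAACAUUGGCUUCGUGCAGGCGACCUAGGACCCACGCGUUAAUUCCCCAC, so the coding DNA strand is GCTATAATCCCCCGCAGGGGTAACATTGGCTTCGTGCAGGCGACCTAGGACCCACGCGTTAATTCCCCAC. The template is its reverse complement.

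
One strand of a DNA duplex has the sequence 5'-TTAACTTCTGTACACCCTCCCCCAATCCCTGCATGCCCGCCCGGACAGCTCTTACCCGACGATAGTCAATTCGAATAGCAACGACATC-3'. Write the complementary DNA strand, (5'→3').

The complement of TTAACTTCTGTACACCCTCCCCCAATCCCTGCATGCCCGCCCGGACAGCTCTTACCCGACGATAGTCAATTCGAATAGCAACGACATC is AATTGAAGACATGTGGGAGGGGGTTAGGGACGTACGGGCGGGCCTGTCGAGAATGGGCTGCTATCAGTTAAGCTTATCGTTGCTGTAG (A↔T, G↔C). DNA strands are antiparallel, so the complementary strand runs 3'→5'; reversing gives the 5'→3' form.

5'-GATGTCGTTGCTATTCGAATTGACTATCGTCGGGTAAGAGCTGTCCGGGCGGGCATGCAGGGATTGGGGGAGGGTGTACAGAAGTTAA-3'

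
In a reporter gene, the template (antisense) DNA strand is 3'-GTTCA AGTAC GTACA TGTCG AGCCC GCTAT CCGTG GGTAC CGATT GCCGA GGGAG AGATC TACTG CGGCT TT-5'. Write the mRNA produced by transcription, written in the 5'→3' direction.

Reading the template 3'→5' as shown, RNA polymerase pairs each base (A→U, T→A, G↔C) to build mRNA 5'→3' directly.

5'-CAAGUUCAUGCAUGUACAGCUCGGGCGAUAGGCACCCAUGGCUAACGGCUCCCUCUCUAGAUGACGCCGAAA-3'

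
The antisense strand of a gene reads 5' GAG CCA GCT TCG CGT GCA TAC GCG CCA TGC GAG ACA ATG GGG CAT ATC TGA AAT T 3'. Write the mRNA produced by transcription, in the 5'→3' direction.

RNA polymerase reads the template 3'→5' and synthesizes mRNA 5'→3' by base-pairing (A→U, T→A, G↔C). The complement of the template is CTCGGTCGAAGCGCACGTATGCGCGGTACGCTCTGTTACCCCGTATAGACTTTAA; antiparallel, so 5'→3' the coding strand is AATTTCAGATATGCCCCATTGTCTCGCATGGCGCGTATGCACGCGAAGCTGGCTC. Replace T with U for the mRNA.

5'-AAUUUCAGAUAUGCCCCAUUGUCUCGCAUGGCGCGUAUGCACGCGAAGCUGGCUC-3'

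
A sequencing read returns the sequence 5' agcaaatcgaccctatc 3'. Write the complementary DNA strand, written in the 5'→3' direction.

5'-GATAGGGTCGATTTGCT-3'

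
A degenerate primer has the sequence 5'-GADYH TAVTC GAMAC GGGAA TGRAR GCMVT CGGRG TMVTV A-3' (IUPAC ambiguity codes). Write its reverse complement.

Standard pairs A↔T, G↔C; ambiguity codes pair R↔Y, M↔K, D↔H, V↔B. Complement (CTHRDATBAGCTKTGCCCTTACYTYCGKBAGCCYCAKBABT), then reverse for 5'→3'.

5'-TBABKACYCCGABKGCYTYCATTCCCGTKTCGABTADRHTC-3'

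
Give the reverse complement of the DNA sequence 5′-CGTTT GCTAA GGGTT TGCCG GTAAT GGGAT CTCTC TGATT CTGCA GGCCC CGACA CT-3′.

Reading the sequence 3'→5' and pairing each base (A↔T, G↔C) gives the reverse complement directly.

5'-AGTGTCGGGGCCTGCAGAATCAGAGAGATCCCATTACCGGCAAACCCTTAGCAAACG-3'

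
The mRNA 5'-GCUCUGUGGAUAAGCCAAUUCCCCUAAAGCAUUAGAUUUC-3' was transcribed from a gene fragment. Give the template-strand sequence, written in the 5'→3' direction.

Replace U with T to get the coding DNA strand: GCTCTGTGGATAAGCCAATTCCCCTAAAGCATTAGATTTC. The template strand is its reverse complement (complement CGAGACACCTATTCGGTTAAGGGGATTTCGTAATCTAAAG, then reverse).

5'-GAAATCTAATGCTTTAGGGGAATTGGCTTATCCACAGAGC-3'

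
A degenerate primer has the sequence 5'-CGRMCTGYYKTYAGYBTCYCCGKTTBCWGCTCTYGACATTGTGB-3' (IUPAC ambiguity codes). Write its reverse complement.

Standard pairs A↔T, G↔C; ambiguity codes pair R↔Y, M↔K, W↔W, B↔V. Complement (GCYKGACRRMARTCRVAGRGGCMAAVGWCGAGARCTGTAACACV), then reverse for 5'→3'.

5′-VCACAATGTCRAGAGCWGVAAMCGGRGAVRCTRAMRRCAGKYCG-3′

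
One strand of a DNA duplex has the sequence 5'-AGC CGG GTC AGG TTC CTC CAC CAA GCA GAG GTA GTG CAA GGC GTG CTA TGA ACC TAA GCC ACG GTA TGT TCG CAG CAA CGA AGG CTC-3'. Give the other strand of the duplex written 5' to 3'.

5′-GAGCCTTCGTTGCTGCGAACATACCGTGGCTTAGGTTCATAGCACGCCTTGCACTACCTCTGCTTGGTGGAGGAACCTGACCCGGCT-3′

Pairing A↔T and G↔C gives TCGGCCCAGTCCAAGGAGGTGGTTCGTCTCCATCACGTTCCGCACGATACTTGGATTCGGTGCCATACAAGCGTCGTTGCTTCCGAG, running 3'→5'. Reverse for the 5'→3' convention.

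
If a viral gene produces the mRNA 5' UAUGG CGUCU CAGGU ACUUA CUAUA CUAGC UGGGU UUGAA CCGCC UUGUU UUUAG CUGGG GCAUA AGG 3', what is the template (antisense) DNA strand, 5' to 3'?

5'-CCTTATGCCCCAGCTAAAAACAAGGCGGTTCAAACCCAGCTAGTATAGTAAGTACCTGAGACGCCATA-3'

Replace U with T to get the coding DNA strand: TATGGCGTCTCAGGTACTTACTATACTAGCTGGGTTTGAACCGCCTTGTTTTTAGCTGGGGCATAAGG. The template strand is its reverse complement (complement ATACCGCAGAGTCCATGAATGATATGATCGACCCAAACTTGGCGGAACAAAAATCGACCCCGTATTCC, then reverse).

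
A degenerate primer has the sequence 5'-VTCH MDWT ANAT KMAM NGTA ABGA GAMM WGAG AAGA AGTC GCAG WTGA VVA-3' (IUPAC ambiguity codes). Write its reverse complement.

5′-TBBTCAWCTGCGACTTCTTCTCWKKTCTCVTTACNKTKMATNTAWHKDGAB-3′

Standard pairs A↔T, G↔C; ambiguity codes pair M↔K, W↔W, B↔V, D↔H, N↔N. Complement (BAGDKHWATNTAMKTKNCATTVCTCTKKWCTCTTCTTCAGCGTCWACTBBT), then reverse for 5'→3'.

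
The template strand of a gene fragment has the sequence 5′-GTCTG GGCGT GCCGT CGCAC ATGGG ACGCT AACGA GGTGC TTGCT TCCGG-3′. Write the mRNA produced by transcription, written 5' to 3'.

5'-CCGGAAGCAAGCACCUCGUUAGCGUCCCAUGUGCGACGGCACGCCCAGAC-3'

The mRNA has the sequence of the coding strand (reverse complement of the template) with T→U. Reverse complement of GTCTGGGCGTGCCGTCGCACATGGGACGCTAACGAGGTGCTTGCTTCCGG is CCGGAAGCAAGCACCTCGTTAGCGTCCCATGTGCGACGGCACGCCCAGAC; then T→U.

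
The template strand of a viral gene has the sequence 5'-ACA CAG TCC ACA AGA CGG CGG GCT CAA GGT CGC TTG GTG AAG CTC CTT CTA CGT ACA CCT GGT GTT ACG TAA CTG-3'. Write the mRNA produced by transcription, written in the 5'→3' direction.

5′-CAGUUACGUAACACCAGGUGUACGUAGAAGGAGCUUCACCAAGCGACCUUGAGCCCGCCGUCUUGUGGACUGUGU-3′

The mRNA has the sequence of the coding strand (reverse complement of the template) with T→U. Reverse complement of ACACAGTCCACAAGACGGCGGGCTCAAGGTCGCTTGGTGAAGCTCCTTCTACGTACACCTGGTGTTACGTAACTG is CAGTTACGTAACACCAGGTGTACGTAGAAGGAGCTTCACCAAGCGACCTTGAGCCCGCCGTCTTGTGGACTGTGT; then T→U.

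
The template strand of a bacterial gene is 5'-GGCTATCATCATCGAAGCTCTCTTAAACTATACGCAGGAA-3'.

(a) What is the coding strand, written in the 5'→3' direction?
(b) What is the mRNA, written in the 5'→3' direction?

(a) 5'-TTCCTGCGTATAGTTTAAGAGAGCTTCGATGATGATAGCC-3'
(b) 5′-UUCCUGCGUAUAGUUUAAGAGAGCUUCGAUGAUGAUAGCC-3′

(a) The coding strand is the reverse complement of the template: complement CCGATAGTAGTAGCTTCGAGAGAATTTGATATGCGTCCTT, then reverse.
(b) mRNA has the coding-strand sequence with T→U.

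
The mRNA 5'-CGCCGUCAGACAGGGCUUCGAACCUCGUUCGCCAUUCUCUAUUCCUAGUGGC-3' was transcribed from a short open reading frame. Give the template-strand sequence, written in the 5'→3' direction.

Replace U with T to get the coding DNA strand: CGCCGTCAGACAGGGCTTCGAACCTCGTTCGCCATTCTCTATTCCTAGTGGC. The template strand is its reverse complement (complement GCGGCAGTCTGTCCCGAAGCTTGGAGCAAGCGGTAAGAGATAAGGATCACCG, then reverse).

5'-GCCACTAGGAATAGAGAATGGCGAACGAGGTTCGAAGCCCTGTCTGACGGCG-3'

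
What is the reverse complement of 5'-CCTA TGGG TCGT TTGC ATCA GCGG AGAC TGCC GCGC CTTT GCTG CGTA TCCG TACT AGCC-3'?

Reading the sequence 3'→5' and pairing each base (A↔T, G↔C) gives the reverse complement directly.

5'-GGCTAGTACGGATACGCAGCAAAGGCGCGGCAGTCTCCGCTGATGCAAACGACCCATAGG-3'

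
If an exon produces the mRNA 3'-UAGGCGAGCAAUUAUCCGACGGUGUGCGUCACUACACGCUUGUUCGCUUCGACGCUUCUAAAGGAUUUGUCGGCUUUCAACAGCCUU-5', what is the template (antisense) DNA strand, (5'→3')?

5'-ATCCGCTCGTTAATAGGCTGCCACACGCAGTGATGTGCGAACAAGCGAAGCTGCGAAGATTTCCTAAACAGCCGAAAGTTGTCGGAA-3'

Written 5'→3' the mRNA is UUCCGACAACUUUCGGCUGUUUAGGAAAUCUUCGCAGCUUCGCUUGUUCGCACAUCACUGCGUGUGGCAGCCUAUUAACGAGCGGAU, so the coding DNA strand is TTCCGACAACTTTCGGCTGTTTAGGAAATCTTCGCAGCTTCGCTTGTTCGCACATCACTGCGTGTGGCAGCCTATTAACGAGCGGAT. The template is its reverse complement.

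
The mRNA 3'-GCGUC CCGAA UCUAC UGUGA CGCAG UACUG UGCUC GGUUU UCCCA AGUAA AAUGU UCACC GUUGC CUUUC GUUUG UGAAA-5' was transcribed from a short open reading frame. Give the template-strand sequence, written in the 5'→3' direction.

5'-CGCAGGGCTTAGATGACACTGCGTCATGACACGAGCCAAAAGGGTTCATTTTACAAGTGGCAACGGAAAGCAAACACTTT-3'

Written 5'→3' the mRNA is AAAGUGUUUGCUUUCCGUUGCCACUUGUAAAAUGAACCCUUUUGGCUCGUGUCAUGACGCAGUGUCAUCUAAGCCCUGCG, so the coding DNA strand is AAAGTGTTTGCTTTCCGTTGCCACTTGTAAAATGAACCCTTTTGGCTCGTGTCATGACGCAGTGTCATCTAAGCCCTGCG. The template is its reverse complement.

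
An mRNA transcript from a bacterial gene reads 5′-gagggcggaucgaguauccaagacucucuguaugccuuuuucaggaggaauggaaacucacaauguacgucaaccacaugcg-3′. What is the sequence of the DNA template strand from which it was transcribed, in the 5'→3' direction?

Replace U with T to get the coding DNA strand: GAGGGCGGATCGAGTATCCAAGACTCTCTGTATGCCTTTTTCAGGAGGAATGGAAACTCACAATGTACGTCAACCACATGCG. The template strand is its reverse complement (complement CTCCCGCCTAGCTCATAGGTTCTGAGAGACATACGGAAAAAGTCCTCCTTACCTTTGAGTGTTACATGCAGTTGGTGTACGC, then reverse).

5'-CGCATGTGGTTGACGTACATTGTGAGTTTCCATTCCTCCTGAAAAAGGCATACAGAGAGTCTTGGATACTCGATCCGCCCTC-3'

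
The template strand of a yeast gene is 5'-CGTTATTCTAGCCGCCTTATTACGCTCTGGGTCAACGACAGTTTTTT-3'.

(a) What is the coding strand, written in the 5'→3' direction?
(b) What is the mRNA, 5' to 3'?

(a) The coding strand is the reverse complement of the template: complement GCAATAAGATCGGCGGAATAATGCGAGACCCAGTTGCTGTCAAAAAA, then reverse.
(b) mRNA has the coding-strand sequence with T→U.

(a) 5'-AAAAAACTGTCGTTGACCCAGAGCGTAATAAGGCGGCTAGAATAACG-3'
(b) 5'-AAAAAACUGUCGUUGACCCAGAGCGUAAUAAGGCGGCUAGAAUAACG-3'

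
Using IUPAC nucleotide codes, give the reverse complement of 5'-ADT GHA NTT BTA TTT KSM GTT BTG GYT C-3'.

5'-GARCCAVAACKSMAAATAVAANTDCAHT-3'

Standard pairs A↔T, G↔C; ambiguity codes pair Y↔R, M↔K, S↔S, B↔V, D↔H, N↔N. Complement (THACDTNAAVATAAAMSKCAAVACCRAG), then reverse for 5'→3'.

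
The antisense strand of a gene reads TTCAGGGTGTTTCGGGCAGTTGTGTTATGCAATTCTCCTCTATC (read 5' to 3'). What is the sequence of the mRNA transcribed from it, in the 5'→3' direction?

5'-GAUAGAGGAGAAUUGCAUAACACAACUGCCCGAAACACCCUGAA-3'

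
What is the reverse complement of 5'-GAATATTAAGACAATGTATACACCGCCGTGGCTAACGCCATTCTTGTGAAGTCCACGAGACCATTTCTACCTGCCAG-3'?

5'-CTGGCAGGTAGAAATGGTCTCGTGGACTTCACAAGAATGGCGTTAGCCACGGCGGTGTATACATTGTCTTAATATTC-3'

Reading the sequence 3'→5' and pairing each base (A↔T, G↔C) gives the reverse complement directly.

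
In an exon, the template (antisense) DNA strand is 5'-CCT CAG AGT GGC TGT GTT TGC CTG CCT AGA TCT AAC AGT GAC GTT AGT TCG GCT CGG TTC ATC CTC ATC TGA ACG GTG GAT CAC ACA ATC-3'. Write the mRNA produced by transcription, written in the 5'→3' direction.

RNA polymerase reads the template 3'→5' and synthesizes mRNA 5'→3' by base-pairing (A→U, T→A, G↔C). The complement of the template is GGAGTCTCACCGACACAAACGGACGGATCTAGATTGTCACTGCAATCAAGCCGAGCCAAGTAGGAGTAGACTTGCCACCTAGTGTGTTAG; antiparallel, so 5'→3' the coding strand is GATTGTGTGATCCACCGTTCAGATGAGGATGAACCGAGCCGAACTAACGTCACTGTTAGATCTAGGCAGGCAAACACAGCCACTCTGAGG. Replace T with U for the mRNA.

5'-GAUUGUGUGAUCCACCGUUCAGAUGAGGAUGAACCGAGCCGAACUAACGUCACUGUUAGAUCUAGGCAGGCAAACACAGCCACUCUGAGG-3'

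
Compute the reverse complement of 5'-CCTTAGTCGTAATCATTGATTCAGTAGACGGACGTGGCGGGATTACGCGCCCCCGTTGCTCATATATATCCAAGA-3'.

Reading the sequence 3'→5' and pairing each base (A↔T, G↔C) gives the reverse complement directly.

5'-TCTTGGATATATATGAGCAACGGGGGCGCGTAATCCCGCCACGTCCGTCTACTGAATCAATGATTACGACTAAGG-3'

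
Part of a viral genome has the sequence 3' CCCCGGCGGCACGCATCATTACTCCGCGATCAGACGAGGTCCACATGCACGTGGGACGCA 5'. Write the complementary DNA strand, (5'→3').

The strand is given 3'→5', so its complement runs 5'→3' in the same left-to-right order: pair each base A↔T, G↔C.

5′-GGGGCCGCCGTGCGTAGTAATGAGGCGCTAGTCTGCTCCAGGTGTACGTGCACCCTGCGT-3′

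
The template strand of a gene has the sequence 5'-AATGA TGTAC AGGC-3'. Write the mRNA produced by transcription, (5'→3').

The mRNA has the sequence of the coding strand (reverse complement of the template) with T→U. Reverse complement of AATGATGTACAGGC is GCCTGTACATCATT; then T→U.

5′-GCCUGUACAUCAUU-3′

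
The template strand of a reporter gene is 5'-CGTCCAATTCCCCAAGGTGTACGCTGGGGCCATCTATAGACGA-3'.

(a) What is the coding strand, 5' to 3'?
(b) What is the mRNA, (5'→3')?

(a) 5′-TCGTCTATAGATGGCCCCAGCGTACACCTTGGGGAATTGGACG-3′
(b) 5′-UCGUCUAUAGAUGGCCCCAGCGUACACCUUGGGGAAUUGGACG-3′

(a) The coding strand is the reverse complement of the template: complement GCAGGTTAAGGGGTTCCACATGCGACCCCGGTAGATATCTGCT, then reverse.
(b) mRNA has the coding-strand sequence with T→U.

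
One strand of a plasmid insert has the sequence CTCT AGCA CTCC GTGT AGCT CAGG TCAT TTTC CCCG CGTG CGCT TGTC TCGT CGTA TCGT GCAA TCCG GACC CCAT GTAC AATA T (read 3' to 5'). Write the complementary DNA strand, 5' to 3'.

The strand is given 3'→5', so its complement runs 5'→3' in the same left-to-right order: pair each base A↔T, G↔C.

5′-GAGATCGTGAGGCACATCGAGTCCAGTAAAAGGGGCGCACGCGAACAGAGCAGCATAGCACGTTAGGCCTGGGGTACATGTTATA-3′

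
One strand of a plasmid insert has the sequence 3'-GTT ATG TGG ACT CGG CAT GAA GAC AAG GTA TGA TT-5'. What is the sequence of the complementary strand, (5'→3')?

The strand is given 3'→5', so its complement runs 5'→3' in the same left-to-right order: pair each base A↔T, G↔C.

5'-CAATACACCTGAGCCGTACTTCTGTTCCATACTAA-3'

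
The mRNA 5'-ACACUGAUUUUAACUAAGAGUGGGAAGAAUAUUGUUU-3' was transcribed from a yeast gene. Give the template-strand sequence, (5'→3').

5'-AAACAATATTCTTCCCACTCTTAGTTAAAATCAGTGT-3'

Replace U with T to get the coding DNA strand: ACACTGATTTTAACTAAGAGTGGGAAGAATATTGTTT. The template strand is its reverse complement (complement TGTGACTAAAATTGATTCTCACCCTTCTTATAACAAA, then reverse).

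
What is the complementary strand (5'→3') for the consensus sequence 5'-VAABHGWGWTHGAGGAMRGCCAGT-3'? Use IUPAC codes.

5'-ACTGGCYKTCCTCDAWCWCDVTTB-3'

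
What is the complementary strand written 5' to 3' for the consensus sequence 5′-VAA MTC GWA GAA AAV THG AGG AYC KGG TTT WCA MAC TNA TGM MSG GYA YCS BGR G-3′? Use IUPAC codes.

5′-CYCVSGRTRCCSKKCATNAGTKTGWAAACCMGRTCCTCDABTTTTCTWCGAKTTB-3′

Standard pairs A↔T, G↔C; ambiguity codes pair R↔Y, M↔K, W↔W, S↔S, B↔V, H↔D, N↔N. Complement (BTTKAGCWTCTTTTBADCTCCTRGMCCAAAWGTKTGANTACKKSCCRTRGSVCYC), then reverse for 5'→3'.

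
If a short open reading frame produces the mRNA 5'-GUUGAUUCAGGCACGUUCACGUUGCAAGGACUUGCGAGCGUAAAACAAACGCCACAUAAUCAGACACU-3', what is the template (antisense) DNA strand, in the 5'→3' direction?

5'-AGTGTCTGATTATGTGGCGTTTGTTTTACGCTCGCAAGTCCTTGCAACGTGAACGTGCCTGAATCAAC-3'

Replace U with T to get the coding DNA strand: GTTGATTCAGGCACGTTCACGTTGCAAGGACTTGCGAGCGTAAAACAAACGCCACATAATCAGACACT. The template strand is its reverse complement (complement CAACTAAGTCCGTGCAAGTGCAACGTTCCTGAACGCTCGCATTTTGTTTGCGGTGTATTAGTCTGTGA, then reverse).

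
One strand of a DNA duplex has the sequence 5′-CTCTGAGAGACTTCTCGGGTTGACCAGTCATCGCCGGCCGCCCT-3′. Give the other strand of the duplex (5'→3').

Pairing A↔T and G↔C gives GAGACTCTCTGAAGAGCCCAACTGGTCAGTAGCGGCCGGCGGGA, running 3'→5'. Reverse for the 5'→3' convention.

5'-AGGGCGGCCGGCGATGACTGGTCAACCCGAGAAGTCTCTCAGAG-3'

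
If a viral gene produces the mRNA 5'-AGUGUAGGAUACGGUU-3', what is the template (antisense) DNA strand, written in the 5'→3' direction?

5'-AACCGTATCCTACACT-3'

Replace U with T to get the coding DNA strand: AGTGTAGGATACGGTT. The template strand is its reverse complement (complement TCACATCCTATGCCAA, then reverse).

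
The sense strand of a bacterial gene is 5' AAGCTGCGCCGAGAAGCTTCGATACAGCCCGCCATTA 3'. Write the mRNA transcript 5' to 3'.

The mRNA is synthesized from the template strand, so it matches the coding strand with T replaced by U.

5′-AAGCUGCGCCGAGAAGCUUCGAUACAGCCCGCCAUUA-3′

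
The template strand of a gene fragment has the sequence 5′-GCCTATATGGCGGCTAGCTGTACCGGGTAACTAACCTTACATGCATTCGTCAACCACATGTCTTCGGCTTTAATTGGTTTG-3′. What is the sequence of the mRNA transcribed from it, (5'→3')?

5'-CAAACCAAUUAAAGCCGAAGACAUGUGGUUGACGAAUGCAUGUAAGGUUAGUUACCCGGUACAGCUAGCCGCCAUAUAGGC-3'

RNA polymerase reads the template 3'→5' and synthesizes mRNA 5'→3' by base-pairing (A→U, T→A, G↔C). The complement of the template is CGGATATACCGCCGATCGACATGGCCCATTGATTGGAATGTACGTAAGCAGTTGGTGTACAGAAGCCGAAATTAACCAAAC; antiparallel, so 5'→3' the coding strand is CAAACCAATTAAAGCCGAAGACATGTGGTTGACGAATGCATGTAAGGTTAGTTACCCGGTACAGCTAGCCGCCATATAGGC. Replace T with U for the mRNA.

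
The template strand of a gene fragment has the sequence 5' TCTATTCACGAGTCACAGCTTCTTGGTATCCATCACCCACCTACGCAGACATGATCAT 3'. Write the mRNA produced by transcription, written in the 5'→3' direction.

RNA polymerase reads the template 3'→5' and synthesizes mRNA 5'→3' by base-pairing (A→U, T→A, G↔C). The complement of the template is AGATAAGTGCTCAGTGTCGAAGAACCATAGGTAGTGGGTGGATGCGTCTGTACTAGTA; antiparallel, so 5'→3' the coding strand is ATGATCATGTCTGCGTAGGTGGGTGATGGATACCAAGAAGCTGTGACTCGTGAATAGA. Replace T with U for the mRNA.

5'-AUGAUCAUGUCUGCGUAGGUGGGUGAUGGAUACCAAGAAGCUGUGACUCGUGAAUAGA-3'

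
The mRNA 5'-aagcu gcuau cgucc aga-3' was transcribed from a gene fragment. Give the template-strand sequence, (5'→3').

Replace U with T to get the coding DNA strand: AAGCTGCTATCGTCCAGA. The template strand is its reverse complement (complement TTCGACGATAGCAGGTCT, then reverse).

5'-TCTGGACGATAGCAGCTT-3'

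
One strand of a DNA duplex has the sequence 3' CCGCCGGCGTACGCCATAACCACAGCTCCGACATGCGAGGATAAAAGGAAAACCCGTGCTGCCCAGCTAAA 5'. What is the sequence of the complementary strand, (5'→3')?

5'-GGCGGCCGCATGCGGTATTGGTGTCGAGGCTGTACGCTCCTATTTTCCTTTTGGGCACGACGGGTCGATTT-3'

The strand is given 3'→5', so its complement runs 5'→3' in the same left-to-right order: pair each base A↔T, G↔C.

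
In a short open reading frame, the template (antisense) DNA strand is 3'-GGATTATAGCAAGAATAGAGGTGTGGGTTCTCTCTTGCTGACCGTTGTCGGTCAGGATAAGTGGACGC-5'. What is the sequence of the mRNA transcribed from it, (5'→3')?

5'-CCUAAUAUCGUUCUUAUCUCCACACCCAAGAGAGAACGACUGGCAACAGCCAGUCCUAUUCACCUGCG-3'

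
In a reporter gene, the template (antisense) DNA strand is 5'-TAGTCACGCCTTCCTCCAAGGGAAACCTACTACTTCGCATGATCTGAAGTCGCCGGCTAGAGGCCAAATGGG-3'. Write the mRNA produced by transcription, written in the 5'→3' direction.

The mRNA has the sequence of the coding strand (reverse complement of the template) with T→U. Reverse complement of TAGTCACGCCTTCCTCCAAGGGAAACCTACTACTTCGCATGATCTGAAGTCGCCGGCTAGAGGCCAAATGGG is CCCATTTGGCCTCTAGCCGGCGACTTCAGATCATGCGAAGTAGTAGGTTTCCCTTGGAGGAAGGCGTGACTA; then T→U.

5'-CCCAUUUGGCCUCUAGCCGGCGACUUCAGAUCAUGCGAAGUAGUAGGUUUCCCUUGGAGGAAGGCGUGACUA-3'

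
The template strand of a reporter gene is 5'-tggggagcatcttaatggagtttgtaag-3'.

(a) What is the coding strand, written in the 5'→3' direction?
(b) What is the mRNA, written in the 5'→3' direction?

(a) The coding strand is the reverse complement of the template: complement ACCCCTCGTAGAATTACCTCAAACATTC, then reverse.
(b) mRNA has the coding-strand sequence with T→U.

(a) 5'-CTTACAAACTCCATTAAGATGCTCCCCA-3'
(b) 5'-CUUACAAACUCCAUUAAGAUGCUCCCCA-3'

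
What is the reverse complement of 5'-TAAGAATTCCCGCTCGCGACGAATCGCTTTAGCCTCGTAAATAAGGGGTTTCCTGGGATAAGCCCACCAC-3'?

5'-GTGGTGGGCTTATCCCAGGAAACCCCTTATTTACGAGGCTAAAGCGATTCGTCGCGAGCGGGAATTCTTA-3'

Reading the sequence 3'→5' and pairing each base (A↔T, G↔C) gives the reverse complement directly.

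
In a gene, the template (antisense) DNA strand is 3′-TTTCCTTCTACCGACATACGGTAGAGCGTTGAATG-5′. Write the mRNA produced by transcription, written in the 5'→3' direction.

5'-AAAGGAAGAUGGCUGUAUGCCAUCUCGCAACUUAC-3'

Reading the template 3'→5' as shown, RNA polymerase pairs each base (A→U, T→A, G↔C) to build mRNA 5'→3' directly.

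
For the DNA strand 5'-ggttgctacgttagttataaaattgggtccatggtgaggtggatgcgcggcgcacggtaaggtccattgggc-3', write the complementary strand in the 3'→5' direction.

Base-pairing A↔T, G↔C gives the complement. The complementary strand is antiparallel, so paired with a 5'→3' strand it runs 3'→5'.

3'-CCAACGATGCAATCAATATTTTAACCCAGGTACCACTCCACCTACGCGCCGCGTGCCATTCCAGGTAACCCG-5'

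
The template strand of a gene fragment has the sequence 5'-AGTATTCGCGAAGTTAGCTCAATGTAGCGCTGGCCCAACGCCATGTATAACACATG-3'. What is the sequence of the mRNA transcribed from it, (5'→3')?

5'-CAUGUGUUAUACAUGGCGUUGGGCCAGCGCUACAUUGAGCUAACUUCGCGAAUACU-3'

RNA polymerase reads the template 3'→5' and synthesizes mRNA 5'→3' by base-pairing (A→U, T→A, G↔C). The complement of the template is TCATAAGCGCTTCAATCGAGTTACATCGCGACCGGGTTGCGGTACATATTGTGTAC; antiparallel, so 5'→3' the coding strand is CATGTGTTATACATGGCGTTGGGCCAGCGCTACATTGAGCTAACTTCGCGAATACT. Replace T with U for the mRNA.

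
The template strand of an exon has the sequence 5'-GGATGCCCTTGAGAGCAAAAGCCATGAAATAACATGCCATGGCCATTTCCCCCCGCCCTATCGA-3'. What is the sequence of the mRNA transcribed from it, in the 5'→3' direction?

5′-UCGAUAGGGCGGGGGGAAAUGGCCAUGGCAUGUUAUUUCAUGGCUUUUGCUCUCAAGGGCAUCC-3′

The mRNA has the sequence of the coding strand (reverse complement of the template) with T→U. Reverse complement of GGATGCCCTTGAGAGCAAAAGCCATGAAATAACATGCCATGGCCATTTCCCCCCGCCCTATCGA is TCGATAGGGCGGGGGGAAATGGCCATGGCATGTTATTTCATGGCTTTTGCTCTCAAGGGCATCC; then T→U.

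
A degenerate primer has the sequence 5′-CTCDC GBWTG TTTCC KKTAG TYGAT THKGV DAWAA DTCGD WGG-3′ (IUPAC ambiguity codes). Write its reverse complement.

Standard pairs A↔T, G↔C; ambiguity codes pair Y↔R, K↔M, W↔W, B↔V, D↔H. Complement (GAGHGCVWACAAAGGMMATCARCTAADMCBHTWTTHAGCHWCC), then reverse for 5'→3'.

5'-CCWHCGAHTTWTHBCMDAATCRACTAMMGGAAACAWVCGHGAG-3'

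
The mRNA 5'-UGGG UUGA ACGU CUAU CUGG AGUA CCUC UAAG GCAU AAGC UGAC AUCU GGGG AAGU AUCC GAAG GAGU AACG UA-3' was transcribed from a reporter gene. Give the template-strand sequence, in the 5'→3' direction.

Replace U with T to get the coding DNA strand: TGGGTTGAACGTCTATCTGGAGTACCTCTAAGGCATAAGCTGACATCTGGGGAAGTATCCGAAGGAGTAACGTA. The template strand is its reverse complement (complement ACCCAACTTGCAGATAGACCTCATGGAGATTCCGTATTCGACTGTAGACCCCTTCATAGGCTTCCTCATTGCAT, then reverse).

5'-TACGTTACTCCTTCGGATACTTCCCCAGATGTCAGCTTATGCCTTAGAGGTACTCCAGATAGACGTTCAACCCA-3'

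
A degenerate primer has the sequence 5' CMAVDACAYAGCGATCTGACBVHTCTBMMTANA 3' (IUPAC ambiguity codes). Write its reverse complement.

5′-TNTAKKVAGADBVGTCAGATCGCTRTGTHBTKG-3′

Standard pairs A↔T, G↔C; ambiguity codes pair Y↔R, M↔K, B↔V, D↔H, N↔N. Complement (GKTBHTGTRTCGCTAGACTGVBDAGAVKKATNT), then reverse for 5'→3'.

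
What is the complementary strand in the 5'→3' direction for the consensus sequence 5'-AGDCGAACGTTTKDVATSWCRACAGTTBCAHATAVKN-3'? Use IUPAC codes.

Standard pairs A↔T, G↔C; ambiguity codes pair R↔Y, K↔M, W↔W, S↔S, B↔V, D↔H, N↔N. Complement (TCHGCTTGCAAAMHBTASWGYTGTCAAVGTDTATBMN), then reverse for 5'→3'.

5′-NMBTATDTGVAACTGTYGWSATBHMAAACGTTCGHCT-3′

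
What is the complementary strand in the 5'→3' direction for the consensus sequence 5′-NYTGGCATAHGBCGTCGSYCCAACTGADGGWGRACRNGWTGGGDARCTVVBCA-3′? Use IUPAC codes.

5'-TGVBBAGYTHCCCAWCNYGTYCWCCHTCAGTTGGRSCGACGVCDTATGCCARN-3'

Standard pairs A↔T, G↔C; ambiguity codes pair R↔Y, W↔W, S↔S, B↔V, D↔H, N↔N. Complement (NRACCGTATDCVGCAGCSRGGTTGACTHCCWCYTGYNCWACCCHTYGABBVGT), then reverse for 5'→3'.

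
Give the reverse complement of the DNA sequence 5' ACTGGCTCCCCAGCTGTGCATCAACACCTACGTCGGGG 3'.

5'-CCCCGACGTAGGTGTTGATGCACAGCTGGGGAGCCAGT-3'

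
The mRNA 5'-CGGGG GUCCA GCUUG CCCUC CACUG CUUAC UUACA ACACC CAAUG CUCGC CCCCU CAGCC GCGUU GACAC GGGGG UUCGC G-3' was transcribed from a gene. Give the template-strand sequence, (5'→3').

5'-CGCGAACCCCCGTGTCAACGCGGCTGAGGGGGCGAGCATTGGGTGTTGTAAGTAAGCAGTGGAGGGCAAGCTGGACCCCCG-3'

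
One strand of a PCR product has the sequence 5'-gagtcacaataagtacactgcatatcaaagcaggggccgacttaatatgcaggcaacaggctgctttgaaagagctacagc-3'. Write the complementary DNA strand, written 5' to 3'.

5'-GCTGTAGCTCTTTCAAAGCAGCCTGTTGCCTGCATATTAAGTCGGCCCCTGCTTTGATATGCAGTGTACTTATTGTGACTC-3'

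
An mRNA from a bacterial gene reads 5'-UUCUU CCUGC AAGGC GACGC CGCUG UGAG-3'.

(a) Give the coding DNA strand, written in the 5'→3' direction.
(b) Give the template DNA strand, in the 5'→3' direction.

(a) 5'-TTCTTCCTGCAAGGCGACGCCGCTGTGAG-3'
(b) 5'-CTCACAGCGGCGTCGCCTTGCAGGAAGAA-3'

(a) The coding strand matches the mRNA with U→T.
(b) The template strand is the reverse complement of the coding strand.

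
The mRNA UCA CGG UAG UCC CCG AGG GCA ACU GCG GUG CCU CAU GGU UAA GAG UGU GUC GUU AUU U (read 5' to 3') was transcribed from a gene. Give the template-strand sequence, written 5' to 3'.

5'-AAATAACGACACACTCTTAACCATGAGGCACCGCAGTTGCCCTCGGGGACTACCGTGA-3'

Replace U with T to get the coding DNA strand: TCACGGTAGTCCCCGAGGGCAACTGCGGTGCCTCATGGTTAAGAGTGTGTCGTTATTT. The template strand is its reverse complement (complement AGTGCCATCAGGGGCTCCCGTTGACGCCACGGAGTACCAATTCTCACACAGCAATAAA, then reverse).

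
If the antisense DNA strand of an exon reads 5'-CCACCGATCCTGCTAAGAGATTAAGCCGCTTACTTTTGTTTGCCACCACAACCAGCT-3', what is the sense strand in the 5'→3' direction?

5'-AGCTGGTTGTGGTGGCAAACAAAAGTAAGCGGCTTAATCTCTTAGCAGGATCGGTGG-3'

The coding strand is complementary and antiparallel to the template: take the complement (A↔T, G↔C) and reverse.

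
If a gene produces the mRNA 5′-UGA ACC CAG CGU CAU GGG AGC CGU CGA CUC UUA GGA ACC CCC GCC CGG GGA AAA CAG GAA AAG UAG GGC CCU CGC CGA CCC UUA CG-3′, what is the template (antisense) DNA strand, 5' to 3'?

5'-CGTAAGGGTCGGCGAGGGCCCTACTTTTCCTGTTTTCCCCGGGCGGGGGTTCCTAAGAGTCGACGGCTCCCATGACGCTGGGTTCA-3'

Replace U with T to get the coding DNA strand: TGAACCCAGCGTCATGGGAGCCGTCGACTCTTAGGAACCCCCGCCCGGGGAAAACAGGAAAAGTAGGGCCCTCGCCGACCCTTACG. The template strand is its reverse complement (complement ACTTGGGTCGCAGTACCCTCGGCAGCTGAGAATCCTTGGGGGCGGGCCCCTTTTGTCCTTTTCATCCCGGGAGCGGCTGGGAATGC, then reverse).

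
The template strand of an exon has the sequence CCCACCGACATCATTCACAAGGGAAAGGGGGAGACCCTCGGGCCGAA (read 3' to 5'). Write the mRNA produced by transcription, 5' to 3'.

Reading the template 3'→5' as shown, RNA polymerase pairs each base (A→U, T→A, G↔C) to build mRNA 5'→3' directly.

5′-GGGUGGCUGUAGUAAGUGUUCCCUUUCCCCCUCUGGGAGCCCGGCUU-3′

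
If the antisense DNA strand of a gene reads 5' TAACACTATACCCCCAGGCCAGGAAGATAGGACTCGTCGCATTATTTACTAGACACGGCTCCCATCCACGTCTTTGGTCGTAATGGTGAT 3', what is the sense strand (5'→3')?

The coding strand is complementary and antiparallel to the template: take the complement (A↔T, G↔C) and reverse.

5'-ATCACCATTACGACCAAAGACGTGGATGGGAGCCGTGTCTAGTAAATAATGCGACGAGTCCTATCTTCCTGGCCTGGGGGTATAGTGTTA-3'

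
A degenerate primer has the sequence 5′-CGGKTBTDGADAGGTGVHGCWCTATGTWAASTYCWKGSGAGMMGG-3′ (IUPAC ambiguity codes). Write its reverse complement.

5'-CCKKCTCSCMWGRASTTWACATAGWGCDBCACCTHTCHAVAMCCG-3'

Standard pairs A↔T, G↔C; ambiguity codes pair Y↔R, M↔K, W↔W, S↔S, B↔V, D↔H. Complement (GCCMAVAHCTHTCCACBDCGWGATACAWTTSARGWMCSCTCKKCC), then reverse for 5'→3'.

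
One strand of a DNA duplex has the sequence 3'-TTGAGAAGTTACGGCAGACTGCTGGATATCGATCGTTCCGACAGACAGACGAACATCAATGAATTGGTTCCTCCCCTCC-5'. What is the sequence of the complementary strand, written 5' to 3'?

5'-AACTCTTCAATGCCGTCTGACGACCTATAGCTAGCAAGGCTGTCTGTCTGCTTGTAGTTACTTAACCAAGGAGGGGAGG-3'

The strand is given 3'→5', so its complement runs 5'→3' in the same left-to-right order: pair each base A↔T, G↔C.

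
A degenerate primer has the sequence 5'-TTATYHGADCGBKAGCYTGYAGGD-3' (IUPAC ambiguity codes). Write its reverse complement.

Standard pairs A↔T, G↔C; ambiguity codes pair Y↔R, K↔M, B↔V, D↔H. Complement (AATARDCTHGCVMTCGRACRTCCH), then reverse for 5'→3'.

5'-HCCTRCARGCTMVCGHTCDRATAA-3'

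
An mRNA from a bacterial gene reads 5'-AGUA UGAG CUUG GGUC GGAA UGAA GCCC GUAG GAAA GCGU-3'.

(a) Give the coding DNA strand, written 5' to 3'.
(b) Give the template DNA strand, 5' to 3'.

(a) 5'-AGTATGAGCTTGGGTCGGAATGAAGCCCGTAGGAAAGCGT-3'
(b) 5'-ACGCTTTCCTACGGGCTTCATTCCGACCCAAGCTCATACT-3'

(a) The coding strand matches the mRNA with U→T.
(b) The template strand is the reverse complement of the coding strand.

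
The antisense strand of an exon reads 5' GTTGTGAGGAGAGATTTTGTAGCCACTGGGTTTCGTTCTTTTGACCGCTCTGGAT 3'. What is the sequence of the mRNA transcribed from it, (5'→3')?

The mRNA has the sequence of the coding strand (reverse complement of the template) with T→U. Reverse complement of GTTGTGAGGAGAGATTTTGTAGCCACTGGGTTTCGTTCTTTTGACCGCTCTGGAT is ATCCAGAGCGGTCAAAAGAACGAAACCCAGTGGCTACAAAATCTCTCCTCACAAC; then T→U.

5'-AUCCAGAGCGGUCAAAAGAACGAAACCCAGUGGCUACAAAAUCUCUCCUCACAAC-3'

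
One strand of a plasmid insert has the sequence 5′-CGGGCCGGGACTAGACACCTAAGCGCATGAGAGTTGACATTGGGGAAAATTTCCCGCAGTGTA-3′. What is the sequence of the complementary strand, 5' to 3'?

5′-TACACTGCGGGAAATTTTCCCCAATGTCAACTCTCATGCGCTTAGGTGTCTAGTCCCGGCCCG-3′

The complement of CGGGCCGGGACTAGACACCTAAGCGCATGAGAGTTGACATTGGGGAAAATTTCCCGCAGTGTA is GCCCGGCCCTGATCTGTGGATTCGCGTACTCTCAACTGTAACCCCTTTTAAAGGGCGTCACAT (A↔T, G↔C). DNA strands are antiparallel, so the complementary strand runs 3'→5'; reversing gives the 5'→3' form.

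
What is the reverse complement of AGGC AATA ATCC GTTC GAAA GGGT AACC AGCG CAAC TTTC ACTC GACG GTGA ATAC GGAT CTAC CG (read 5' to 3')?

Reading the sequence 3'→5' and pairing each base (A↔T, G↔C) gives the reverse complement directly.

5'-CGGTAGATCCGTATTCACCGTCGAGTGAAAGTTGCGCTGGTTACCCTTTCGAACGGATTATTGCCT-3'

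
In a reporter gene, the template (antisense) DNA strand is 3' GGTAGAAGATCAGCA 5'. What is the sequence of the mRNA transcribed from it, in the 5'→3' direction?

5′-CCAUCUUCUAGUCGU-3′

Reading the template 3'→5' as shown, RNA polymerase pairs each base (A→U, T→A, G↔C) to build mRNA 5'→3' directly.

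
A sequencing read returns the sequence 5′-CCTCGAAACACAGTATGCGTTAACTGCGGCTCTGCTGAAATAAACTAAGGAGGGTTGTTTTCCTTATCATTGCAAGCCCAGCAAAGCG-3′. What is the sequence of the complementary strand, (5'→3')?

Pairing A↔T and G↔C gives GGAGCTTTGTGTCATACGCAATTGACGCCGAGACGACTTTATTTGATTCCTCCCAACAAAAGGAATAGTAACGTTCGGGTCGTTTCGC, running 3'→5'. Reverse for the 5'→3' convention.

5'-CGCTTTGCTGGGCTTGCAATGATAAGGAAAACAACCCTCCTTAGTTTATTTCAGCAGAGCCGCAGTTAACGCATACTGTGTTTCGAGG-3'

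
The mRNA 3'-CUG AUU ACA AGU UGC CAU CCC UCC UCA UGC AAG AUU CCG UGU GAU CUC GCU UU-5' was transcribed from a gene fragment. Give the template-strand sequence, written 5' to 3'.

Written 5'→3' the mRNA is UUUCGCUCUAGUGUGCCUUAGAACGUACUCCUCCCUACCGUUGAACAUUAGUC, so the coding DNA strand is TTTCGCTCTAGTGTGCCTTAGAACGTACTCCTCCCTACCGTTGAACATTAGTC. The template is its reverse complement.

5'-GACTAATGTTCAACGGTAGGGAGGAGTACGTTCTAAGGCACACTAGAGCGAAA-3'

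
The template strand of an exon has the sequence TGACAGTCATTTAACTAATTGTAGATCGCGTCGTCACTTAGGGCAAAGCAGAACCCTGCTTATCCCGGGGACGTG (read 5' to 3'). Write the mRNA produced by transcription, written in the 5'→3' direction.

The mRNA has the sequence of the coding strand (reverse complement of the template) with T→U. Reverse complement of TGACAGTCATTTAACTAATTGTAGATCGCGTCGTCACTTAGGGCAAAGCAGAACCCTGCTTATCCCGGGGACGTG is CACGTCCCCGGGATAAGCAGGGTTCTGCTTTGCCCTAAGTGACGACGCGATCTACAATTAGTTAAATGACTGTCA; then T→U.

5′-CACGUCCCCGGGAUAAGCAGGGUUCUGCUUUGCCCUAAGUGACGACGCGAUCUACAAUUAGUUAAAUGACUGUCA-3′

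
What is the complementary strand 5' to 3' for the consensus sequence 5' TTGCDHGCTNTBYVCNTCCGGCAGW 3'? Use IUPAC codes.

Standard pairs A↔T, G↔C; ambiguity codes pair Y↔R, W↔W, B↔V, D↔H, N↔N. Complement (AACGHDCGANAVRBGNAGGCCGTCW), then reverse for 5'→3'.

5'-WCTGCCGGANGBRVANAGCDHGCAA-3'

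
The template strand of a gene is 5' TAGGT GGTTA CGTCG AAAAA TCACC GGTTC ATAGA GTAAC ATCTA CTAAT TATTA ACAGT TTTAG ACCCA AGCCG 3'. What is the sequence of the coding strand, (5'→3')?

The coding strand is complementary and antiparallel to the template: take the complement (A↔T, G↔C) and reverse.

5'-CGGCTTGGGTCTAAAACTGTTAATAATTAGTAGATGTTACTCTATGAACCGGTGATTTTTCGACGTAACCACCTA-3'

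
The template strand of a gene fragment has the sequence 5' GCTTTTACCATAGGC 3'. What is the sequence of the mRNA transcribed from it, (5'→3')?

5'-GCCUAUGGUAAAAGC-3'

RNA polymerase reads the template 3'→5' and synthesizes mRNA 5'→3' by base-pairing (A→U, T→A, G↔C). The complement of the template is CGAAAATGGTATCCG; antiparallel, so 5'→3' the coding strand is GCCTATGGTAAAAGC. Replace T with U for the mRNA.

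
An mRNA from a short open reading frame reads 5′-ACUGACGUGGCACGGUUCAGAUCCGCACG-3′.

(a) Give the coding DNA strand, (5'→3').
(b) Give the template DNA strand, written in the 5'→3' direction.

(a) 5′-ACTGACGTGGCACGGTTCAGATCCGCACG-3′
(b) 5'-CGTGCGGATCTGAACCGTGCCACGTCAGT-3'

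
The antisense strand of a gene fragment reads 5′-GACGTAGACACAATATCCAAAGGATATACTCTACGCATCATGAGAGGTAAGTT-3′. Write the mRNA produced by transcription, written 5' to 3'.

5'-AACUUACCUCUCAUGAUGCGUAGAGUAUAUCCUUUGGAUAUUGUGUCUACGUC-3'

The mRNA has the sequence of the coding strand (reverse complement of the template) with T→U. Reverse complement of GACGTAGACACAATATCCAAAGGATATACTCTACGCATCATGAGAGGTAAGTT is AACTTACCTCTCATGATGCGTAGAGTATATCCTTTGGATATTGTGTCTACGTC; then T→U.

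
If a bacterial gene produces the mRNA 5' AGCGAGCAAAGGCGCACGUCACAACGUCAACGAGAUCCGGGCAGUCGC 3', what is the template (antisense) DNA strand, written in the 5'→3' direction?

Replace U with T to get the coding DNA strand: AGCGAGCAAAGGCGCACGTCACAACGTCAACGAGATCCGGGCAGTCGC. The template strand is its reverse complement (complement TCGCTCGTTTCCGCGTGCAGTGTTGCAGTTGCTCTAGGCCCGTCAGCG, then reverse).

5′-GCGACTGCCCGGATCTCGTTGACGTTGTGACGTGCGCCTTTGCTCGCT-3′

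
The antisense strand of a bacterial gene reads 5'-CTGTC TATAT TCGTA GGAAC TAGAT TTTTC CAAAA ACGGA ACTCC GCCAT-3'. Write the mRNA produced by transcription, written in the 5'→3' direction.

5'-AUGGCGGAGUUCCGUUUUUGGAAAAAUCUAGUUCCUACGAAUAUAGACAG-3'

The mRNA has the sequence of the coding strand (reverse complement of the template) with T→U. Reverse complement of CTGTCTATATTCGTAGGAACTAGATTTTTCCAAAAACGGAACTCCGCCAT is ATGGCGGAGTTCCGTTTTTGGAAAAATCTAGTTCCTACGAATATAGACAG; then T→U.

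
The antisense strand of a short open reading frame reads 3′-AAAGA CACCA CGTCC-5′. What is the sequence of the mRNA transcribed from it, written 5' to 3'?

5'-UUUCUGUGGUGCAGG-3'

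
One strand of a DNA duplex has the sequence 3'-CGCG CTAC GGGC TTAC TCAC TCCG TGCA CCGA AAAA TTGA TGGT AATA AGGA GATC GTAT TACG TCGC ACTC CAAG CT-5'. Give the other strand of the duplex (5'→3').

The strand is given 3'→5', so its complement runs 5'→3' in the same left-to-right order: pair each base A↔T, G↔C.

5'-GCGCGATGCCCGAATGAGTGAGGCACGTGGCTTTTTAACTACCATTATTCCTCTAGCATAATGCAGCGTGAGGTTCGA-3'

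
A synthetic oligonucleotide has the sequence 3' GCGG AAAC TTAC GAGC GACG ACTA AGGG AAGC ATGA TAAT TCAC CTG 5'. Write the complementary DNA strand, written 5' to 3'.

The strand is given 3'→5', so its complement runs 5'→3' in the same left-to-right order: pair each base A↔T, G↔C.

5'-CGCCTTTGAATGCTCGCTGCTGATTCCCTTCGTACTATTAAGTGGAC-3'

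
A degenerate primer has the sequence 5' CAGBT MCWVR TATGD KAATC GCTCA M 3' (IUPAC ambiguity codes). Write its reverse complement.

5'-KTGAGCGATTMHCATAYBWGKAVCTG-3'

Standard pairs A↔T, G↔C; ambiguity codes pair R↔Y, M↔K, W↔W, B↔V, D↔H. Complement (GTCVAKGWBYATACHMTTAGCGAGTK), then reverse for 5'→3'.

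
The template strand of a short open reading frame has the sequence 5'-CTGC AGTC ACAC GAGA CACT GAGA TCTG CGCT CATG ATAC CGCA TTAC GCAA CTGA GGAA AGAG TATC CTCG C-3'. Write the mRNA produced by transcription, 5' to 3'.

5'-GCGAGGAUACUCUUUCCUCAGUUGCGUAAUGCGGUAUCAUGAGCGCAGAUCUCAGUGUCUCGUGUGACUGCAG-3'

RNA polymerase reads the template 3'→5' and synthesizes mRNA 5'→3' by base-pairing (A→U, T→A, G↔C). The complement of the template is GACGTCAGTGTGCTCTGTGACTCTAGACGCGAGTACTATGGCGTAATGCGTTGACTCCTTTCTCATAGGAGCG; antiparallel, so 5'→3' the coding strand is GCGAGGATACTCTTTCCTCAGTTGCGTAATGCGGTATCATGAGCGCAGATCTCAGTGTCTCGTGTGACTGCAG. Replace T with U for the mRNA.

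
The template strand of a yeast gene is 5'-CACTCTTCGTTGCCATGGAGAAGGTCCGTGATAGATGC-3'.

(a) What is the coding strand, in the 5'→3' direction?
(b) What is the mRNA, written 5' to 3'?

(a) 5'-GCATCTATCACGGACCTTCTCCATGGCAACGAAGAGTG-3'
(b) 5'-GCAUCUAUCACGGACCUUCUCCAUGGCAACGAAGAGUG-3'

(a) The coding strand is the reverse complement of the template: complement GTGAGAAGCAACGGTACCTCTTCCAGGCACTATCTACG, then reverse.
(b) mRNA has the coding-strand sequence with T→U.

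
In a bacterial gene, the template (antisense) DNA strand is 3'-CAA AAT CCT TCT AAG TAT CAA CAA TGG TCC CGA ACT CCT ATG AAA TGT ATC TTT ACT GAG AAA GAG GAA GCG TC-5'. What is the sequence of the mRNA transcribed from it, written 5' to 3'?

Reading the template 3'→5' as shown, RNA polymerase pairs each base (A→U, T→A, G↔C) to build mRNA 5'→3' directly.

5'-GUUUUAGGAAGAUUCAUAGUUGUUACCAGGGCUUGAGGAUACUUUACAUAGAAAUGACUCUUUCUCCUUCGCAG-3'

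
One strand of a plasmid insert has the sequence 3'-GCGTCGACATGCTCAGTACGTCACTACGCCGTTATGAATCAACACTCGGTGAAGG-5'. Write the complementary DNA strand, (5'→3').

The strand is given 3'→5', so its complement runs 5'→3' in the same left-to-right order: pair each base A↔T, G↔C.

5'-CGCAGCTGTACGAGTCATGCAGTGATGCGGCAATACTTAGTTGTGAGCCACTTCC-3'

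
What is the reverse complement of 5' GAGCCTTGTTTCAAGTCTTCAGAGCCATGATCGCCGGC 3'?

5'-GCCGGCGATCATGGCTCTGAAGACTTGAAACAAGGCTC-3'

Reading the sequence 3'→5' and pairing each base (A↔T, G↔C) gives the reverse complement directly.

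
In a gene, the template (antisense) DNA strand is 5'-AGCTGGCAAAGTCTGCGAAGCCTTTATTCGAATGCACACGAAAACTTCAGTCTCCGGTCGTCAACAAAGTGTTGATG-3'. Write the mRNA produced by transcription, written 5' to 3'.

5'-CAUCAACACUUUGUUGACGACCGGAGACUGAAGUUUUCGUGUGCAUUCGAAUAAAGGCUUCGCAGACUUUGCCAGCU-3'

The mRNA has the sequence of the coding strand (reverse complement of the template) with T→U. Reverse complement of AGCTGGCAAAGTCTGCGAAGCCTTTATTCGAATGCACACGAAAACTTCAGTCTCCGGTCGTCAACAAAGTGTTGATG is CATCAACACTTTGTTGACGACCGGAGACTGAAGTTTTCGTGTGCATTCGAATAAAGGCTTCGCAGACTTTGCCAGCT; then T→U.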